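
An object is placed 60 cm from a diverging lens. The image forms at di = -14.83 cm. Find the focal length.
1/f = 1/do + 1/di → f = -19.7 cm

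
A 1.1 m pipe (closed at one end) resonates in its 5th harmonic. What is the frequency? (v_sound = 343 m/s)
fₙ = nv/(4L) = 389.8 Hz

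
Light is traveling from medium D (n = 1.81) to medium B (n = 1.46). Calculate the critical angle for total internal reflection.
θc = arcsin(n₂/n₁) = 53.77°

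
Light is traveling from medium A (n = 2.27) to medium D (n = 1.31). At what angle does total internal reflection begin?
θc = arcsin(n₂/n₁) = 35.25°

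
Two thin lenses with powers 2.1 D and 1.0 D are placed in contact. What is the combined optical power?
P_total = P₁ + P₂ = 3.1 D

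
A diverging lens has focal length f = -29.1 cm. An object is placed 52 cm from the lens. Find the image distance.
1/di = 1/f − 1/do → di = -18.66 cm (virtual image)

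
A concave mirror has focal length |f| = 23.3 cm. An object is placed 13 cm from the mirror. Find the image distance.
f = +23.3 cm (concave); 1/di = 1/f − 1/do → di = -29.41 cm (virtual image, behind mirror)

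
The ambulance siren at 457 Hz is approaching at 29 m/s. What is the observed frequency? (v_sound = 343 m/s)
f_obs = f·v/(v − v_s) = 499.2 Hz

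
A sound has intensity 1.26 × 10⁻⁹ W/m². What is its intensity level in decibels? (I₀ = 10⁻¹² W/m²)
β = 10·log₁₀(I/I₀) = 31 dB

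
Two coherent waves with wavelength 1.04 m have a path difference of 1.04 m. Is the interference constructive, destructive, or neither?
constructive — path difference = 1λ, a whole number of wavelengths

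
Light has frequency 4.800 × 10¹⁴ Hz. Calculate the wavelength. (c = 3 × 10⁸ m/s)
λ = c/f = 625 nm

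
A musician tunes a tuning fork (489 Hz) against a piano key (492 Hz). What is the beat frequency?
3 Hz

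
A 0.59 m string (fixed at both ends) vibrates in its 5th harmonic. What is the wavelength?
λₙ = 2L/n = 0.236 m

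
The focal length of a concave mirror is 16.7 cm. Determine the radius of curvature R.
R = 2|f| = 33.4 cm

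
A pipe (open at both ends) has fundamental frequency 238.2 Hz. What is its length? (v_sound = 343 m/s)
L = v/(2f₁) = 0.72 m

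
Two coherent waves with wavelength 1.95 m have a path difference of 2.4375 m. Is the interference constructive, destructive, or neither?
neither (partial) — path difference = 1.25λ, neither a whole number of wavelengths nor an odd multiple of λ/2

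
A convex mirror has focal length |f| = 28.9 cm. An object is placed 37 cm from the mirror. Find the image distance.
f = −28.9 cm (convex); 1/di = 1/f − 1/do → di = -16.23 cm (virtual image, behind mirror)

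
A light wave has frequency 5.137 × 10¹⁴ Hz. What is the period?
T = 1/f = 1.947 × 10⁻¹⁵ s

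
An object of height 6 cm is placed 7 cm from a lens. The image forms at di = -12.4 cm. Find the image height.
hi = (-di/do) × ho = 10.63 cm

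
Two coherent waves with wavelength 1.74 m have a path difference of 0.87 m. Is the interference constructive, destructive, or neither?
destructive — path difference = 0.5λ, an odd multiple of λ/2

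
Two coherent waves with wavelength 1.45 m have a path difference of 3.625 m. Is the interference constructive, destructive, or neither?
destructive — path difference = 2.5λ, an odd multiple of λ/2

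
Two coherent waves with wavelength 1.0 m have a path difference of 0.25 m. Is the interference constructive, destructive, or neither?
neither (partial) — path difference = 0.25λ, neither a whole number of wavelengths nor an odd multiple of λ/2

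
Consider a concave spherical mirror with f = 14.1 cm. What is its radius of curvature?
R = 2|f| = 28.2 cm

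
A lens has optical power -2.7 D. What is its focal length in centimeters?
f = 1/P = -37.04 cm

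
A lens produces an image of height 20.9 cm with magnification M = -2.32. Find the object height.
ho = |hi|/|M| = 9.009 cm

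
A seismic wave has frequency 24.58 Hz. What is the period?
T = 1/f = 0.04068 s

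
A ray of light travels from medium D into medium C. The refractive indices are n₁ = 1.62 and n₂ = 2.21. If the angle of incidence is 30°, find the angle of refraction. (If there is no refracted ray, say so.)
sin θ₂ = (n₁/n₂)·sin θ₁ = 0.3665 → θ₂ = 21.5°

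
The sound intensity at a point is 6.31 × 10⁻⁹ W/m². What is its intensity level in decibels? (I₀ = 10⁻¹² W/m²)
β = 10·log₁₀(I/I₀) = 38 dB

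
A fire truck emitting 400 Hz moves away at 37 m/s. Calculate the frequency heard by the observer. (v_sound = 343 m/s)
f_obs = f·v/(v + v_s) = 361.1 Hz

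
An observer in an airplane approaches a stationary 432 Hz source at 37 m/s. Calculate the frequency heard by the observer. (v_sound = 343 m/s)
f_obs = f·(v + v_o)/v = 478.6 Hz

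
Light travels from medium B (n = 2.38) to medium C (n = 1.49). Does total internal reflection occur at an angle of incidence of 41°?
θc = arcsin(n₂/n₁) = 38.76°; 41° > θc, so yes — total internal reflection.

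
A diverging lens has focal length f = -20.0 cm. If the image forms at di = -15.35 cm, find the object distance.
1/do = 1/f − 1/di → do = 66.02 cm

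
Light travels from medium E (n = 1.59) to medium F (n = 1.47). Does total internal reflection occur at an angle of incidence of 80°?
θc = arcsin(n₂/n₁) = 67.6°; 80° > θc, so yes — total internal reflection.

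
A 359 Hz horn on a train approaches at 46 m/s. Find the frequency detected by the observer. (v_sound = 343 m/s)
f_obs = f·v/(v − v_s) = 414.6 Hz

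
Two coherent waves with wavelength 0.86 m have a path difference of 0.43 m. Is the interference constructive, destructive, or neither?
destructive — path difference = 0.5λ, an odd multiple of λ/2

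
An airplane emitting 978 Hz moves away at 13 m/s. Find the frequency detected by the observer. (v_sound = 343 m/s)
f_obs = f·v/(v + v_s) = 942.3 Hz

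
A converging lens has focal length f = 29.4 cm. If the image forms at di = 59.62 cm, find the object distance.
1/do = 1/f − 1/di → do = 58 cm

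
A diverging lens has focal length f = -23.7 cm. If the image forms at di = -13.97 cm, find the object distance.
1/do = 1/f − 1/di → do = 34.03 cm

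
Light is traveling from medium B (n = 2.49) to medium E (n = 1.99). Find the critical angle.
θc = arcsin(n₂/n₁) = 53.05°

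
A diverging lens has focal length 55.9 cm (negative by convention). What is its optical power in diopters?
P = 1/f = -1.789 D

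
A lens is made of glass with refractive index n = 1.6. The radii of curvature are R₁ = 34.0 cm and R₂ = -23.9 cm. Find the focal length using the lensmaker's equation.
1/f = (n − 1)(1/R₁ − 1/R₂) → f = 23.39 cm (converging lens)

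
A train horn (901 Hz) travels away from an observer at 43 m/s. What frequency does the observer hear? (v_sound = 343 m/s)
f_obs = f·v/(v + v_s) = 800.6 Hz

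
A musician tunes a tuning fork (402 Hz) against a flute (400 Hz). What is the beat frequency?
2 Hz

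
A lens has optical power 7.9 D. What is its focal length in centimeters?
f = 1/P = 12.66 cm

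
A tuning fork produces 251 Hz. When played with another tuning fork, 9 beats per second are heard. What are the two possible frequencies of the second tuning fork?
f₂ = 251 ± 9 Hz → 260 Hz or 242 Hz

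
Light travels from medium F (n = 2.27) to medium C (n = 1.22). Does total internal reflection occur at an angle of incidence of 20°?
θc = arcsin(n₂/n₁) = 32.51°; 20° < θc, so no — the ray refracts.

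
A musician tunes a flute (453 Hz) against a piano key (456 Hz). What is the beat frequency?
3 Hz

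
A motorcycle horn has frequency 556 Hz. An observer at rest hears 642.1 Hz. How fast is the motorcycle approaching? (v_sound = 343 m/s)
v_s = v·(1 − f/f_obs) = 45.99 m/s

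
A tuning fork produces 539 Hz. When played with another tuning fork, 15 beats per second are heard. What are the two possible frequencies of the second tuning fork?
f₂ = 539 ± 15 Hz → 554 Hz or 524 Hz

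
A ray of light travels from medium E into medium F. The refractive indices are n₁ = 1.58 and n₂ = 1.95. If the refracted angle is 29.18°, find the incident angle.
sin θ₁ = (n₂/n₁)·sin θ₂ → θ₁ = 36.99°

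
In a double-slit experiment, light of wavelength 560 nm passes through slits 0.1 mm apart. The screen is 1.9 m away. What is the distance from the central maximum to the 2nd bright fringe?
y = mλL/d = 21.28 mm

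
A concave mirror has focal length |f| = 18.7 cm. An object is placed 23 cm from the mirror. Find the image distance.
f = +18.7 cm (concave); 1/di = 1/f − 1/do → di = 100 cm (real image, in front of mirror)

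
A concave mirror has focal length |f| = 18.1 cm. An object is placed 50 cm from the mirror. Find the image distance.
f = +18.1 cm (concave); 1/di = 1/f − 1/do → di = 28.37 cm (real image, in front of mirror)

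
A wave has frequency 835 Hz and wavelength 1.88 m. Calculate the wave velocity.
v = fλ = 1570 m/s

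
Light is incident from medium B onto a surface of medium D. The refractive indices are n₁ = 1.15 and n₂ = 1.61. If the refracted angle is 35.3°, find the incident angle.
sin θ₁ = (n₂/n₁)·sin θ₂ → θ₁ = 54°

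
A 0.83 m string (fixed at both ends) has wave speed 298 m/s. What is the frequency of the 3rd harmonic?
fₙ = nv/(2L) = 538.6 Hz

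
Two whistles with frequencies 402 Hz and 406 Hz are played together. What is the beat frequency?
4 Hz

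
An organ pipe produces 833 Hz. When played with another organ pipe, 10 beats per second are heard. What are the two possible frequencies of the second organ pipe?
f₂ = 833 ± 10 Hz → 843 Hz or 823 Hz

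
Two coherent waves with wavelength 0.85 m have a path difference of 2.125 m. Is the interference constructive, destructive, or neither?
destructive — path difference = 2.5λ, an odd multiple of λ/2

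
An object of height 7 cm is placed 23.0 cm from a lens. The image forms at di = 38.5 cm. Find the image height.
hi = (-di/do) × ho = -11.72 cm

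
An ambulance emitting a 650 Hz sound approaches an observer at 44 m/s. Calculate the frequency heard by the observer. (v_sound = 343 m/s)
f_obs = f·v/(v − v_s) = 745.7 Hz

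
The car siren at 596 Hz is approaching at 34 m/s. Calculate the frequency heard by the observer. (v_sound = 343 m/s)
f_obs = f·v/(v − v_s) = 661.6 Hz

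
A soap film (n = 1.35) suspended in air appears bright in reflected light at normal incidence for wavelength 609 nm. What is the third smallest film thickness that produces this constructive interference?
2nt = (m − ½)λ with m = 3 → t = (m − ½)λ/(2n) = 563.9 nm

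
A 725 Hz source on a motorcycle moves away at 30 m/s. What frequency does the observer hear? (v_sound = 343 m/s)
f_obs = f·v/(v + v_s) = 666.7 Hz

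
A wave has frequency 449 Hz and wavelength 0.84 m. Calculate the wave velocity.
v = fλ = 377.2 m/s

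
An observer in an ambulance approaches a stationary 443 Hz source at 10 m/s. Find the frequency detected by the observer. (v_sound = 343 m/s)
f_obs = f·(v + v_o)/v = 455.9 Hz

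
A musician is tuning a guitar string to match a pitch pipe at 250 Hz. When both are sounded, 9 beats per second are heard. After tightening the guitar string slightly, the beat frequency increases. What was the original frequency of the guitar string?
259 Hz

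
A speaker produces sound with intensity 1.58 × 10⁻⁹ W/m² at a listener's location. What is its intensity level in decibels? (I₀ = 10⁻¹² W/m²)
β = 10·log₁₀(I/I₀) = 31.99 dB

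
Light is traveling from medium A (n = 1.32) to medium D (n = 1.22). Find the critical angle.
θc = arcsin(n₂/n₁) = 67.55°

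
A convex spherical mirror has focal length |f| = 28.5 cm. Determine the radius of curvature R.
R = 2|f| = 57 cm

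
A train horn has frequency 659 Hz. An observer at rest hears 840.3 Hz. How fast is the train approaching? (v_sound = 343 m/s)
v_s = v·(1 − f/f_obs) = 74 m/s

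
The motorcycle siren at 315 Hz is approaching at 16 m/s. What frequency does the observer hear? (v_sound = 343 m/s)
f_obs = f·v/(v − v_s) = 330.4 Hz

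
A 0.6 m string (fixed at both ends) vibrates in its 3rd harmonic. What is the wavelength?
λₙ = 2L/n = 0.4 m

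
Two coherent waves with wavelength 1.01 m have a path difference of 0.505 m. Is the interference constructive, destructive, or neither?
destructive — path difference = 0.5λ, an odd multiple of λ/2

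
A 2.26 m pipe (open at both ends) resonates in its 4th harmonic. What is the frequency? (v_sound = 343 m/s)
fₙ = nv/(2L) = 303.5 Hz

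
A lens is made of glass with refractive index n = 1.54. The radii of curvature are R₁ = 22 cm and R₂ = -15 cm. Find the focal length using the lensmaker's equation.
1/f = (n − 1)(1/R₁ − 1/R₂) → f = 16.52 cm (converging lens)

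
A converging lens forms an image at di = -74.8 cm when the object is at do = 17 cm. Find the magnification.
M = −di/do = 4.4 (upright image)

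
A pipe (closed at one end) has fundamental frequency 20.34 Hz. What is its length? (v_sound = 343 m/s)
L = v/(4f₁) = 4.216 m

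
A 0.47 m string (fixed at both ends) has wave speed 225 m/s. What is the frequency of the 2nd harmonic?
fₙ = nv/(2L) = 478.7 Hz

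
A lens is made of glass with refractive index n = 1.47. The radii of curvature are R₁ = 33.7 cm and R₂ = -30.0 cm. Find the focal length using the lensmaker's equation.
1/f = (n − 1)(1/R₁ − 1/R₂) → f = 33.77 cm (converging lens)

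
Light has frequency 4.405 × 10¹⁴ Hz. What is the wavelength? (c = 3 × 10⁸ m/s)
λ = c/f = 681 nm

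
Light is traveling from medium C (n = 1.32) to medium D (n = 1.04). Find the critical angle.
θc = arcsin(n₂/n₁) = 51.99°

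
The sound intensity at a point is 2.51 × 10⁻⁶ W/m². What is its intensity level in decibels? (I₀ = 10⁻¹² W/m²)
β = 10·log₁₀(I/I₀) = 64 dB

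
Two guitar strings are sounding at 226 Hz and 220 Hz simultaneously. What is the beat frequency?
6 Hz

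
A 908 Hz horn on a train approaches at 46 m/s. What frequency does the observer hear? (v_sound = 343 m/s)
f_obs = f·v/(v − v_s) = 1049 Hz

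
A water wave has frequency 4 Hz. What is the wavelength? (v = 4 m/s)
λ = v/f = 1 m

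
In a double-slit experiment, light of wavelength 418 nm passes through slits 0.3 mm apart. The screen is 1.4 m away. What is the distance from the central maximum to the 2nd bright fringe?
y = mλL/d = 3.901 mm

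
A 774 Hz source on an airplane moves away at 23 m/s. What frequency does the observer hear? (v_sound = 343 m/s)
f_obs = f·v/(v + v_s) = 725.4 Hz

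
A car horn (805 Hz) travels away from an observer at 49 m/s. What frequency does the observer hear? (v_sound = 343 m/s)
f_obs = f·v/(v + v_s) = 704.4 Hz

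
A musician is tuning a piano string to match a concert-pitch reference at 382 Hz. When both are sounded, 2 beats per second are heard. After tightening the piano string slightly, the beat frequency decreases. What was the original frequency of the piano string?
380 Hz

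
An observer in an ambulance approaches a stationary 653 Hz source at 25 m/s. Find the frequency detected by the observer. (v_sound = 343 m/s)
f_obs = f·(v + v_o)/v = 700.6 Hz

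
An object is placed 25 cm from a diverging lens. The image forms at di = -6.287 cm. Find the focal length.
1/f = 1/do + 1/di → f = -8.399 cm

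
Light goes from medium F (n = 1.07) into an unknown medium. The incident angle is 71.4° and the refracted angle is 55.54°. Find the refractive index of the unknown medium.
n₂ = n₁·sin θ₁ / sin θ₂ = 1.23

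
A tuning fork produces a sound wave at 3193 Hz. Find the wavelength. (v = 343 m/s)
λ = v/f = 0.1074 m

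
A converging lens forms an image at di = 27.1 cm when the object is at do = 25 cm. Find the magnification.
M = −di/do = -1.084 (inverted image)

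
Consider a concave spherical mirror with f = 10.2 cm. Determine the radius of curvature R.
R = 2|f| = 20.4 cm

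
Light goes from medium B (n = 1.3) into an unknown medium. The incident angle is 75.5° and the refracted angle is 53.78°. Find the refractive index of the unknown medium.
n₂ = n₁·sin θ₁ / sin θ₂ = 1.56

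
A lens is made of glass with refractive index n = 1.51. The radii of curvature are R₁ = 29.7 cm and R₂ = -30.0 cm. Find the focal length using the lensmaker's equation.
1/f = (n − 1)(1/R₁ − 1/R₂) → f = 29.26 cm (converging lens)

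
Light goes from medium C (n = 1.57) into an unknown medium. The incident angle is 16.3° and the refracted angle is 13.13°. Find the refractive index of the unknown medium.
n₂ = n₁·sin θ₁ / sin θ₂ = 1.94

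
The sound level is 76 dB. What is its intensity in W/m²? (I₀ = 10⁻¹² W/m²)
I = I₀·10^(β/10) = 3.98 × 10⁻⁵ W/m²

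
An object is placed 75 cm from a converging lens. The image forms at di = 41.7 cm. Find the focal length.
1/f = 1/do + 1/di → f = 26.8 cm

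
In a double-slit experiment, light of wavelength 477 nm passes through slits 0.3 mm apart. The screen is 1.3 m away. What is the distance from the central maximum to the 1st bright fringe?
y = mλL/d = 2.067 mm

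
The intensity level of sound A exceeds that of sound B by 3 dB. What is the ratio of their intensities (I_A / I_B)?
I_A/I_B = 10^(Δβ/10) = 1.995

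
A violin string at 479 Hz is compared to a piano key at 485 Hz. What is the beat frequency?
6 Hz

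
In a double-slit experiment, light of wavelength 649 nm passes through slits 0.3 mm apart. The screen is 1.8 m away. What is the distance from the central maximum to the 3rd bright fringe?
y = mλL/d = 11.68 mm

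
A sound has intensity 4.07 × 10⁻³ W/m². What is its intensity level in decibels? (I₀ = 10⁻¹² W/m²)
β = 10·log₁₀(I/I₀) = 96.1 dB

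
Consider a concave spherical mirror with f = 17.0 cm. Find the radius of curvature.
R = 2|f| = 34 cm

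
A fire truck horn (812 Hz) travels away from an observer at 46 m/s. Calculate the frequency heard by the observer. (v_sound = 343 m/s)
f_obs = f·v/(v + v_s) = 716 Hz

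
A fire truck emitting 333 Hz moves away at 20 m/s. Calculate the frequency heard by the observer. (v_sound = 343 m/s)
f_obs = f·v/(v + v_s) = 314.7 Hz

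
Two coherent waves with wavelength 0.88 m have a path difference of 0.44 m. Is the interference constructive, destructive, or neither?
destructive — path difference = 0.5λ, an odd multiple of λ/2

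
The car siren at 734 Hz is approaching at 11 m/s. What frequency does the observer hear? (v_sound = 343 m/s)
f_obs = f·v/(v − v_s) = 758.3 Hz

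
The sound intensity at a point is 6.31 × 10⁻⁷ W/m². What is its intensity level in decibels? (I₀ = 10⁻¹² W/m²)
β = 10·log₁₀(I/I₀) = 58 dB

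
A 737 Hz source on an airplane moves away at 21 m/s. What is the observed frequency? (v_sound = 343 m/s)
f_obs = f·v/(v + v_s) = 694.5 Hz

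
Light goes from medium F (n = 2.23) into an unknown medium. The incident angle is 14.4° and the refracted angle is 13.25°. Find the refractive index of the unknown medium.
n₂ = n₁·sin θ₁ / sin θ₂ = 2.42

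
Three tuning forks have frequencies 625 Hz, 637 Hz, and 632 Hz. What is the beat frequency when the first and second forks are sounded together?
12 Hz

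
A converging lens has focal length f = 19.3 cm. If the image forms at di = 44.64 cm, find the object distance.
1/do = 1/f − 1/di → do = 34 cm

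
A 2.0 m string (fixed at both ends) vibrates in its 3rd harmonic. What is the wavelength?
λₙ = 2L/n = 1.333 m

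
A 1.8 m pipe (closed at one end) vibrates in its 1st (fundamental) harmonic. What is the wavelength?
λₙ = 4L/n = 7.2 m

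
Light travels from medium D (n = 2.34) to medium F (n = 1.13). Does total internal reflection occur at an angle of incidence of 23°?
θc = arcsin(n₂/n₁) = 28.88°; 23° < θc, so no — the ray refracts.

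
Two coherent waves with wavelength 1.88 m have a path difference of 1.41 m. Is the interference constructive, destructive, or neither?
neither (partial) — path difference = 0.75λ, neither a whole number of wavelengths nor an odd multiple of λ/2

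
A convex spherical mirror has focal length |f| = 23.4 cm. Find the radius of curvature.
R = 2|f| = 46.8 cm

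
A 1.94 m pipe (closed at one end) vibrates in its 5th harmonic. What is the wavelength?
λₙ = 4L/n = 1.552 m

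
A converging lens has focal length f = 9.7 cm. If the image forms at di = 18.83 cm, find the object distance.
1/do = 1/f − 1/di → do = 20.01 cm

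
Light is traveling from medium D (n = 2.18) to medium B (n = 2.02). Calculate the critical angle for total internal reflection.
θc = arcsin(n₂/n₁) = 67.91°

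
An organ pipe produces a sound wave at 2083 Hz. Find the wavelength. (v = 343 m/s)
λ = v/f = 0.1647 m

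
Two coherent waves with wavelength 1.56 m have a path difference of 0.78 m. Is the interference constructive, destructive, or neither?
destructive — path difference = 0.5λ, an odd multiple of λ/2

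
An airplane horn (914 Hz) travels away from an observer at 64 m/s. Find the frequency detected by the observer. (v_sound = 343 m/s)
f_obs = f·v/(v + v_s) = 770.3 Hz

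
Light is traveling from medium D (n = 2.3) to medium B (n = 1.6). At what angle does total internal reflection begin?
θc = arcsin(n₂/n₁) = 44.08°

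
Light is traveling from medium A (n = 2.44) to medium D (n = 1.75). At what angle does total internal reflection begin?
θc = arcsin(n₂/n₁) = 45.82°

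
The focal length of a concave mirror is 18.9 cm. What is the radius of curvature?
R = 2|f| = 37.8 cm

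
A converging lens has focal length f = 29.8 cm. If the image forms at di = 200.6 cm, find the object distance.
1/do = 1/f − 1/di → do = 35 cm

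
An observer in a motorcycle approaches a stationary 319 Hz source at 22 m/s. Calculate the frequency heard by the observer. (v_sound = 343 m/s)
f_obs = f·(v + v_o)/v = 339.5 Hz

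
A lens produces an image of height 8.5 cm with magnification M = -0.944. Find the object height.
ho = |hi|/|M| = 9.004 cm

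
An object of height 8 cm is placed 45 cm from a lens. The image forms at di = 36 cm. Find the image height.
hi = (-di/do) × ho = -6.4 cm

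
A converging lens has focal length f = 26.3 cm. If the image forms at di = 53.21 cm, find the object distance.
1/do = 1/f − 1/di → do = 52 cm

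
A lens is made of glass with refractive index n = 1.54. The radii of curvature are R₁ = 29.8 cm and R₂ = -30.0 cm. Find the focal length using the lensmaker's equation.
1/f = (n − 1)(1/R₁ − 1/R₂) → f = 27.68 cm (converging lens)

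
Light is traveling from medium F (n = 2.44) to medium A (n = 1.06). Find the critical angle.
θc = arcsin(n₂/n₁) = 25.75°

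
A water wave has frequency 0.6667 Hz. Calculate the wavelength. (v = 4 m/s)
λ = v/f = 6 m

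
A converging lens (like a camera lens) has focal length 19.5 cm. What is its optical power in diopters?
P = 1/f = 5.128 D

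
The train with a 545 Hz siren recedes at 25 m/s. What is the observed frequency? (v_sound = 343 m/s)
f_obs = f·v/(v + v_s) = 508 Hz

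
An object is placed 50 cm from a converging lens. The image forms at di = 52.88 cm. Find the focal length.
1/f = 1/do + 1/di → f = 25.7 cm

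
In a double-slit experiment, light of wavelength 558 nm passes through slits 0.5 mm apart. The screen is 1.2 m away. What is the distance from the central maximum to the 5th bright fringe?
y = mλL/d = 6.696 mm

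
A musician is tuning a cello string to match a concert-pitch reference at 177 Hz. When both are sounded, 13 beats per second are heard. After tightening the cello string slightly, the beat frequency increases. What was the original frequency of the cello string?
190 Hz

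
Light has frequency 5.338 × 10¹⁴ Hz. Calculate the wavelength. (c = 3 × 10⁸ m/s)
λ = c/f = 562 nm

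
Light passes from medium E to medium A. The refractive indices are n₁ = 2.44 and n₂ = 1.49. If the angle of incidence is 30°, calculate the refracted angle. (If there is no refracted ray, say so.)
sin θ₂ = (n₁/n₂)·sin θ₁ = 0.8188 → θ₂ = 54.96°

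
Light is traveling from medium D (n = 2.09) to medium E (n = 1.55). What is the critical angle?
θc = arcsin(n₂/n₁) = 47.87°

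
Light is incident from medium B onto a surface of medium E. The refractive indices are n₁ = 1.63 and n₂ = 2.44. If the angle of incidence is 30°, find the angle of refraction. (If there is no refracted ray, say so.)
sin θ₂ = (n₁/n₂)·sin θ₁ = 0.334 → θ₂ = 19.51°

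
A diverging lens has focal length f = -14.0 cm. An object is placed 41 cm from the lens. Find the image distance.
1/di = 1/f − 1/do → di = -10.44 cm (virtual image)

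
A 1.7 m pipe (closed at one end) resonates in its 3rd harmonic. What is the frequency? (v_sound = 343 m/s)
fₙ = nv/(4L) = 151.3 Hz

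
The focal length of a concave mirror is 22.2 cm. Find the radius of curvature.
R = 2|f| = 44.4 cm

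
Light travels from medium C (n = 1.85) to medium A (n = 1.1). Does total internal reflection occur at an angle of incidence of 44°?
θc = arcsin(n₂/n₁) = 36.48°; 44° > θc, so yes — total internal reflection.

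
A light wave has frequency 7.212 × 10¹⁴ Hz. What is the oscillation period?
T = 1/f = 1.387 × 10⁻¹⁵ s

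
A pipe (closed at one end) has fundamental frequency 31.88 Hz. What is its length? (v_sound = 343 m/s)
L = v/(4f₁) = 2.69 m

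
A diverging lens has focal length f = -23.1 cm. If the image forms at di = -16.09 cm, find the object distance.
1/do = 1/f − 1/di → do = 53.02 cm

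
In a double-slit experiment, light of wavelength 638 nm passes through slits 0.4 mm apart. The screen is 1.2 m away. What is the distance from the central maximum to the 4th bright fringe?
y = mλL/d = 7.656 mm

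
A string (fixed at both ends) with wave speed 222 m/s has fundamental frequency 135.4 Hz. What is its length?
L = v/(2f₁) = 0.8198 m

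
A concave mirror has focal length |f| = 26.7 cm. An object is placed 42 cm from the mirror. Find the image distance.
f = +26.7 cm (concave); 1/di = 1/f − 1/do → di = 73.29 cm (real image, in front of mirror)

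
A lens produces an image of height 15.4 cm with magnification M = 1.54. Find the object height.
ho = |hi|/|M| = 10 cm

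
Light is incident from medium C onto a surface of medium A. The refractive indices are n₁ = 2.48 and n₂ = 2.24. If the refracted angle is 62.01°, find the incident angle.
sin θ₁ = (n₂/n₁)·sin θ₂ → θ₁ = 52.9°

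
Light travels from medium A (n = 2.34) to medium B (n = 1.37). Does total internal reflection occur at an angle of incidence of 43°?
θc = arcsin(n₂/n₁) = 35.84°; 43° > θc, so yes — total internal reflection.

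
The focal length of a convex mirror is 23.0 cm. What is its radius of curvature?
R = 2|f| = 46 cm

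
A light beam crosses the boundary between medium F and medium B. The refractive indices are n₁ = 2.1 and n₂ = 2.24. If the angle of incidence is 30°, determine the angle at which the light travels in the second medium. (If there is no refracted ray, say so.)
sin θ₂ = (n₁/n₂)·sin θ₁ = 0.4687 → θ₂ = 27.95°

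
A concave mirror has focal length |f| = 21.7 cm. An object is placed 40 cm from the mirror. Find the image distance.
f = +21.7 cm (concave); 1/di = 1/f − 1/do → di = 47.43 cm (real image, in front of mirror)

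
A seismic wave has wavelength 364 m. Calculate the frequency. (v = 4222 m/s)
f = v/λ = 11.6 Hz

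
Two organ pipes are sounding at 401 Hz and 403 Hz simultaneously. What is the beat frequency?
2 Hz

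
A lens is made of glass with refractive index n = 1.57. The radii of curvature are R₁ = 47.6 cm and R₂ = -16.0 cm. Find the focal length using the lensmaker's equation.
1/f = (n − 1)(1/R₁ − 1/R₂) → f = 21.01 cm (converging lens)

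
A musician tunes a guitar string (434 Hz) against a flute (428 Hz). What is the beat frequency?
6 Hz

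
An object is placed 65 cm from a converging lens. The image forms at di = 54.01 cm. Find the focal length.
1/f = 1/do + 1/di → f = 29.5 cm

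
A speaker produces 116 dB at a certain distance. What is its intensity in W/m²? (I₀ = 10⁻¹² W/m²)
I = I₀·10^(β/10) = 3.98 × 10⁻¹ W/m²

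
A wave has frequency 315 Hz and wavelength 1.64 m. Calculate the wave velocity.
v = fλ = 516.6 m/s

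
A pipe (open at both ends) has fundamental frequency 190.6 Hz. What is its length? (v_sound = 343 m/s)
L = v/(2f₁) = 0.8998 m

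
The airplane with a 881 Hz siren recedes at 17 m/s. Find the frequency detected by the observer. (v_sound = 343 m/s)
f_obs = f·v/(v + v_s) = 839.4 Hz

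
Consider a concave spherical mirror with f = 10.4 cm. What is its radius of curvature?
R = 2|f| = 20.8 cm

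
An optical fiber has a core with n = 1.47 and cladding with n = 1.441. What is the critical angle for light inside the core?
θc = arcsin(n_cladding/n_core) = 78.6°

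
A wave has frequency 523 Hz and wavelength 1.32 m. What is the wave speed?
v = fλ = 690.4 m/s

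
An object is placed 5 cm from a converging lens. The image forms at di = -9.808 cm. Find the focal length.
1/f = 1/do + 1/di → f = 10.2 cm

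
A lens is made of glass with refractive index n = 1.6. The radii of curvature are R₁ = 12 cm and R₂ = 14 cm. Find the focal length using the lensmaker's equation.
1/f = (n − 1)(1/R₁ − 1/R₂) → f = 140 cm (converging lens)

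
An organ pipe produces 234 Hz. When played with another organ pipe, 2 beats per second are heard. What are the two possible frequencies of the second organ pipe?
f₂ = 234 ± 2 Hz → 236 Hz or 232 Hz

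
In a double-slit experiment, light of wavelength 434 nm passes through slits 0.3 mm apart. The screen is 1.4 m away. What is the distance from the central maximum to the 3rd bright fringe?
y = mλL/d = 6.076 mm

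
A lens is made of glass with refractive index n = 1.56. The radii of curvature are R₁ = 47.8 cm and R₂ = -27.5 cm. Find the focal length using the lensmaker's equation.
1/f = (n − 1)(1/R₁ − 1/R₂) → f = 31.17 cm (converging lens)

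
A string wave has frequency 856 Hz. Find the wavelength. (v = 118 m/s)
λ = v/f = 0.1379 m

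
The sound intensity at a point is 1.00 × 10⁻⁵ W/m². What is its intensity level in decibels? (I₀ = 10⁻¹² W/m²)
β = 10·log₁₀(I/I₀) = 70 dB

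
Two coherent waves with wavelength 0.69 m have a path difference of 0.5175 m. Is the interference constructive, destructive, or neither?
neither (partial) — path difference = 0.75λ, neither a whole number of wavelengths nor an odd multiple of λ/2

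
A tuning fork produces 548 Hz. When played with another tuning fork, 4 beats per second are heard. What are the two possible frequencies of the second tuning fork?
f₂ = 548 ± 4 Hz → 552 Hz or 544 Hz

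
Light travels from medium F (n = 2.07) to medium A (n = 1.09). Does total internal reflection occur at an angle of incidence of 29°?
θc = arcsin(n₂/n₁) = 31.77°; 29° < θc, so no — the ray refracts.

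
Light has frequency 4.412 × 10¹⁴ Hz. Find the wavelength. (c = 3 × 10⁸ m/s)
λ = c/f = 680 nm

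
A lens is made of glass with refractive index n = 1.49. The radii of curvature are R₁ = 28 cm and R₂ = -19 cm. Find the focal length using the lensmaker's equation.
1/f = (n − 1)(1/R₁ − 1/R₂) → f = 23.1 cm (converging lens)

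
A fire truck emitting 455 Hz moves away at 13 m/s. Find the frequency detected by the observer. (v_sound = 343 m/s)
f_obs = f·v/(v + v_s) = 438.4 Hz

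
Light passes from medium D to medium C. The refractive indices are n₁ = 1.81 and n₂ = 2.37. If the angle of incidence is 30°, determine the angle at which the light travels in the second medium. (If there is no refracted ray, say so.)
sin θ₂ = (n₁/n₂)·sin θ₁ = 0.3819 → θ₂ = 22.45°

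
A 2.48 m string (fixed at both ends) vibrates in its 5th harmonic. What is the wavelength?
λₙ = 2L/n = 0.992 m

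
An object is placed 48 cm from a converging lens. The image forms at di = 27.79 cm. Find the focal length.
1/f = 1/do + 1/di → f = 17.6 cm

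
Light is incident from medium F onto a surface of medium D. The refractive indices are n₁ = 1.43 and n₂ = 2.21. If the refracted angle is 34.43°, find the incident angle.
sin θ₁ = (n₂/n₁)·sin θ₂ → θ₁ = 60.9°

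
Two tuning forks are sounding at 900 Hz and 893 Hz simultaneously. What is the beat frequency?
7 Hz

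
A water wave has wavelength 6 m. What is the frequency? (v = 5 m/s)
f = v/λ = 0.8333 Hz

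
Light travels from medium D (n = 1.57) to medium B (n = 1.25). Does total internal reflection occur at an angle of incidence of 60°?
θc = arcsin(n₂/n₁) = 52.77°; 60° > θc, so yes — total internal reflection.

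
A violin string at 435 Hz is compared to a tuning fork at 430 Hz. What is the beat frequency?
5 Hz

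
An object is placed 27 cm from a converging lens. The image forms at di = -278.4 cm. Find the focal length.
1/f = 1/do + 1/di → f = 29.9 cm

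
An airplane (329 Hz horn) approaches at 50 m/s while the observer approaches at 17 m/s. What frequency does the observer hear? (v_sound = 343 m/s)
f_obs = f·(v + v_o)/(v − v_s) = 404.2 Hz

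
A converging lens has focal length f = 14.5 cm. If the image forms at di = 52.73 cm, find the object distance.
1/do = 1/f − 1/di → do = 20 cm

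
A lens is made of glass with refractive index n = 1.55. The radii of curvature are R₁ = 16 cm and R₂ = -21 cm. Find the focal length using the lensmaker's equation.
1/f = (n − 1)(1/R₁ − 1/R₂) → f = 16.51 cm (converging lens)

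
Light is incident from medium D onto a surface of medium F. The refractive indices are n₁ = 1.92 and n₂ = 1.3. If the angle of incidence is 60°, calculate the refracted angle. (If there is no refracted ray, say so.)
sin θ₂ = (n₁/n₂)·sin θ₁ = 1.279 > 1, so there is no refracted ray — the light undergoes total internal reflection.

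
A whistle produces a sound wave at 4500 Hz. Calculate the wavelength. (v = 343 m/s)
λ = v/f = 0.07622 m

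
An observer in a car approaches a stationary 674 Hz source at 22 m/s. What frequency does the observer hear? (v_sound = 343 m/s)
f_obs = f·(v + v_o)/v = 717.2 Hz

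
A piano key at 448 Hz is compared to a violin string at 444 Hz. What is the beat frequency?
4 Hz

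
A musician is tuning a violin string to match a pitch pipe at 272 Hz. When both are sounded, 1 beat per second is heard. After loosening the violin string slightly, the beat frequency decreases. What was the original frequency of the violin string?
273 Hz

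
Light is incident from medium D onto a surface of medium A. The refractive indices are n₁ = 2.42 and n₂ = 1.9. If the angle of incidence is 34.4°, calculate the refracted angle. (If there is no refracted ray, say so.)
sin θ₂ = (n₁/n₂)·sin θ₁ = 0.7196 → θ₂ = 46.02°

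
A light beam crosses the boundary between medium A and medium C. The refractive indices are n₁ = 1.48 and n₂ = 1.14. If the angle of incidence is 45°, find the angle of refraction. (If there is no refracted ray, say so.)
sin θ₂ = (n₁/n₂)·sin θ₁ = 0.918 → θ₂ = 66.64°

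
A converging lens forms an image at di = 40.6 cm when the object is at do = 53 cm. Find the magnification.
M = −di/do = -0.766 (inverted image)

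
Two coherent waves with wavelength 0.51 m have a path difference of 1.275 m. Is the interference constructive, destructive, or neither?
destructive — path difference = 2.5λ, an odd multiple of λ/2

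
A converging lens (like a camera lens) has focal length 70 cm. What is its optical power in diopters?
P = 1/f = 1.429 D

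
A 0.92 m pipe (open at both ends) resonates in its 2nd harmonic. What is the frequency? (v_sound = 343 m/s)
fₙ = nv/(2L) = 372.8 Hz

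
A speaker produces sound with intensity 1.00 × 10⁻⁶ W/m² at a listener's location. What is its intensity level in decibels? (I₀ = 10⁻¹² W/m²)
β = 10·log₁₀(I/I₀) = 60 dB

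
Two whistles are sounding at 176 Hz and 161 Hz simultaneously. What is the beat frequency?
15 Hz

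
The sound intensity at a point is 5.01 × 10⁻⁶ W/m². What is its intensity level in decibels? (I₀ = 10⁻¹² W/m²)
β = 10·log₁₀(I/I₀) = 67 dB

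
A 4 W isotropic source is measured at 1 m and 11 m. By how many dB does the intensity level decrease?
Δβ = 20·log₁₀(r₂/r₁) = 20.83 dB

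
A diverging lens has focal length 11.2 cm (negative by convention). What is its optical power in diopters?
P = 1/f = -8.929 D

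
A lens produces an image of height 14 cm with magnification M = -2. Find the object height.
ho = |hi|/|M| = 7 cm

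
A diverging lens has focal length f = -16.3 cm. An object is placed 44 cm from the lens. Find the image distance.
1/di = 1/f − 1/do → di = -11.89 cm (virtual image)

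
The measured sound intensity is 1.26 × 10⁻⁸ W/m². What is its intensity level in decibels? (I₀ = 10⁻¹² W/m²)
β = 10·log₁₀(I/I₀) = 41 dB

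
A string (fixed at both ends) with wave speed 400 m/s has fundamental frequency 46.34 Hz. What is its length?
L = v/(2f₁) = 4.316 m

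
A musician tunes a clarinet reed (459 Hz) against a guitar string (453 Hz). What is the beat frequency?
6 Hz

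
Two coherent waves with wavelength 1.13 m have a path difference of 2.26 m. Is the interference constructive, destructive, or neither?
constructive — path difference = 2λ, a whole number of wavelengths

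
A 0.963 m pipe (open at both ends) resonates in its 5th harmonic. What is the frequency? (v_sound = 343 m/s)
fₙ = nv/(2L) = 890.4 Hz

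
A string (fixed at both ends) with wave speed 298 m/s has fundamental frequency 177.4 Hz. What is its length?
L = v/(2f₁) = 0.8399 m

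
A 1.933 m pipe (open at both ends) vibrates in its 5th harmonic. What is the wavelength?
λₙ = 2L/n = 0.7732 m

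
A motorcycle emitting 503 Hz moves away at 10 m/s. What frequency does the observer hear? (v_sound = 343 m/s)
f_obs = f·v/(v + v_s) = 488.8 Hz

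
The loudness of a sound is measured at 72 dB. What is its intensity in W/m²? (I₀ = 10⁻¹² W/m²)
I = I₀·10^(β/10) = 1.58 × 10⁻⁵ W/m²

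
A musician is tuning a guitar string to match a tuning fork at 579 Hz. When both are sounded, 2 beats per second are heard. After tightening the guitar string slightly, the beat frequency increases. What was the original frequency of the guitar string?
581 Hz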